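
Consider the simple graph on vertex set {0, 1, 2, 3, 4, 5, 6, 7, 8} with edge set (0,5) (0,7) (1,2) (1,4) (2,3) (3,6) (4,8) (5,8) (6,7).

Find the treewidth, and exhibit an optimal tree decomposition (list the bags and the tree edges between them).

Treewidth 2.
One such decomposition:
Bags: B1 = {1, 2, 4}  B2 = {2, 3, 4}  B3 = {3, 4, 6}  B4 = {4, 6, 7}  B5 = {0, 4, 7}  B6 = {0, 4, 5}  B7 = {4, 5, 8}
Tree: B1–B2, B2–B3, B3–B4, B4–B5, B5–B6, B6–B7

The largest bag has 3 vertices, giving width 2; this decomposition certifies tw(G) ≤ 2. The edges 4–1–2–3–6–7–0–5–8–4 form a cycle, so G is not a tree and its treewidth is at least 2. The upper and lower bounds meet at 2, so that is the treewidth.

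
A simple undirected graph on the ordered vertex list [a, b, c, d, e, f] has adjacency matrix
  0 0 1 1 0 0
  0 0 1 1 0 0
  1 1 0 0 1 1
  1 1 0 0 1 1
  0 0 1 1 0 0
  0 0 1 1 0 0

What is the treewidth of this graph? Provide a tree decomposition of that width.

Treewidth 2.
One such decomposition:
Bags: B1 = {b, c, d}  B2 = {c, d, f}  B3 = {c, d, e}  B4 = {a, c, d}
Tree: B1–B2, B2–B3, B3–B4

Every bag has size at most 3, so the width is 3 − 1 = 2 and tw(G) ≤ 2. The edges c–b–d–f–c form a cycle, so G is not a tree and its treewidth is at least 2. Hence tw(G) = 2 exactly.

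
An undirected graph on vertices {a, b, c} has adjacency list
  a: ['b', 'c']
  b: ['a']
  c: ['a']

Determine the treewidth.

A width-1 tree decomposition is:
Bags: B1 = {a, b}  B2 = {a, c}
Tree: B1–B2
Each bag holds 2 vertices, so the decomposition has width 1, which upper-bounds the treewidth. G has an edge, so its treewidth is at least 1. Combining the bounds, tw(G) = 1.

1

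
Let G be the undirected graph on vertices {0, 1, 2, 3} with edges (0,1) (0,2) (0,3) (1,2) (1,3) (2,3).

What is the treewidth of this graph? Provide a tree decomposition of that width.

Treewidth 3.
Bags: B1 = {0, 1, 2, 3}
Tree: (single bag)

With just one bag of size 4, the width is 4 − 1 = 3, so tw(G) ≤ 3. For the lower bound, the 4 vertices {0, 1, 2, 3} are pairwise adjacent, and any tree decomposition puts a clique entirely inside one bag — forcing width ≥ 3. Therefore the treewidth is 3.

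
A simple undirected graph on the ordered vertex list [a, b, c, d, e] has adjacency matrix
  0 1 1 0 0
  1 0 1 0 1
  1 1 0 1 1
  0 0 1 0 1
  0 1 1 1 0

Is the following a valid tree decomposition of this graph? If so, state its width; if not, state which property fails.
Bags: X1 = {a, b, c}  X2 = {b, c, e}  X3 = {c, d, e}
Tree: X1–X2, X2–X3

Yes; width 2.

Every vertex of G appears in some bag (union = {a, b, c, d, e}); every edge is covered by a bag; and for each vertex v the set of bags containing v is connected in the bag tree. The decomposition is therefore valid. The largest bag has 3 vertices, so the width is 2.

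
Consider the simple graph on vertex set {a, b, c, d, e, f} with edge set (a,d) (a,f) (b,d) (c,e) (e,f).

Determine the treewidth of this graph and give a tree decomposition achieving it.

Every bag has size at most 2, so the width is 2 − 1 = 1 and tw(G) ≤ 1. Any graph with an edge has treewidth ≥ 1, and G has the edge c–e. Hence tw(G) = 1 exactly.

Treewidth 1.
Bags: B1 = {c, e}  B2 = {e, f}  B3 = {a, f}  B4 = {a, d}  B5 = {b, d}
Tree: B1–B2, B2–B3, B3–B4, B4–B5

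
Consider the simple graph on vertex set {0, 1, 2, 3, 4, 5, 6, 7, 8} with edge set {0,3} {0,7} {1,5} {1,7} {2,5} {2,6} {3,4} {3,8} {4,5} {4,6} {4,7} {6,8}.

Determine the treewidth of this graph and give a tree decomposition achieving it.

Every bag has size at most 4, so the width is 4 − 1 = 3 and tw(G) ≤ 3. For the lower bound: the 4 vertex sets {2,6,8}, {5}, {4}, {0,1,3,7} are disjoint, each induces a connected subgraph, and every pair is joined by at least one edge of G. Contracting each set to a single vertex therefore yields K_{4} as a minor, and since treewidth is minor-monotone, tw(G) ≥ tw(K_{4}) = 3. The upper and lower bounds meet at 3, so that is the treewidth.

Treewidth 3.
One optimal decomposition is:
Bags: B1 = {2, 5, 6, 8}  B2 = {4, 5, 6, 8}  B3 = {3, 4, 5, 8}  B4 = {1, 3, 4, 5}  B5 = {1, 3, 4, 7}  B6 = {0, 1, 3, 7}
Tree: B1–B2, B2–B3, B3–B4, B4–B5, B5–B6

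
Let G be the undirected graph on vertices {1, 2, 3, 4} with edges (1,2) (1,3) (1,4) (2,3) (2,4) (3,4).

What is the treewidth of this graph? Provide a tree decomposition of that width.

A single bag containing all 4 vertices is trivially a valid decomposition of width 3. For the lower bound, the 4 vertices {1, 2, 3, 4} are pairwise adjacent, and any tree decomposition puts a clique entirely inside one bag — forcing width ≥ 3. Hence tw(G) = 3 exactly.

Treewidth 3.
Bags: B1 = {1, 2, 3, 4}
Tree: (single bag)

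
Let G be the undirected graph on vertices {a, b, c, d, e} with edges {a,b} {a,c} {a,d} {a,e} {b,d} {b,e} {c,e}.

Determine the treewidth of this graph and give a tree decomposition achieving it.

Treewidth 2.
One such decomposition:
Bags: B1 = {a, b, e}  B2 = {a, c, e}  B3 = {a, b, d}
Tree: B1–B2, B1–B3

Every bag has size at most 3, so the width is 3 − 1 = 2 and tw(G) ≤ 2. On the other hand G contains the 3-clique {a, b, d}. A clique must lie in a single bag of any decomposition, so no decomposition can have width below 2. Hence tw(G) = 2 exactly.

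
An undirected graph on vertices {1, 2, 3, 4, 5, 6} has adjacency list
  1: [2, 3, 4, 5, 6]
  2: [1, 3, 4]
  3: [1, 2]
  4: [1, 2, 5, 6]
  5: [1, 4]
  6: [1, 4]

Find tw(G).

2

A width-2 tree decomposition is:
Bags: B1 = {1, 2, 4}  B2 = {1, 2, 3}  B3 = {1, 4, 6}  B4 = {1, 4, 5}
Tree: B1–B2, B1–B3, B1–B4
Every bag has size at most 3, so the width is 3 − 1 = 2 and tw(G) ≤ 2. Conversely, {1, 2, 3} is a clique of size 3, and the vertices of any clique must share a bag in every tree decomposition; so some bag has ≥ 3 vertices and tw(G) ≥ 2. Therefore the treewidth is 2.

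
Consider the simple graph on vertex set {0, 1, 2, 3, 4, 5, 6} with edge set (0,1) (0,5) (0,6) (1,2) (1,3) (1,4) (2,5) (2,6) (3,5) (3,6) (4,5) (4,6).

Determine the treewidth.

3

A width-3 tree decomposition is:
Bags: B1 = {0, 1, 5, 6}  B2 = {1, 3, 5, 6}  B3 = {1, 4, 5, 6}  B4 = {1, 2, 5, 6}
Tree: B1–B2, B2–B3, B3–B4
Each bag holds 4 vertices, so the decomposition has width 3, which upper-bounds the treewidth. For the lower bound: the 4 vertex sets {0,1}, {3,5}, {6}, {4} are disjoint, each induces a connected subgraph, and every pair is joined by at least one edge of G. Contracting each set to a single vertex therefore yields K_{4} as a minor, and since treewidth is minor-monotone, tw(G) ≥ tw(K_{4}) = 3. Therefore the treewidth is 3.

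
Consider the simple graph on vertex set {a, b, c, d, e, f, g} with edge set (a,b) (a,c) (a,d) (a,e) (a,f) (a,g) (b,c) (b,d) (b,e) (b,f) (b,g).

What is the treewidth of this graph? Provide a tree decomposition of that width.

The largest bag has 3 vertices, giving width 2; this decomposition certifies tw(G) ≤ 2. For the lower bound, the 3 vertices {a, b, d} are pairwise adjacent, and any tree decomposition puts a clique entirely inside one bag — forcing width ≥ 2. The upper and lower bounds meet at 2, so that is the treewidth.

Treewidth 2.
One optimal decomposition is:
Bags: B1 = {a, b, g}  B2 = {a, b, e}  B3 = {a, b, f}  B4 = {a, b, c}  B5 = {a, b, d}
Tree: B1–B2, B2–B3, B3–B4, B3–B5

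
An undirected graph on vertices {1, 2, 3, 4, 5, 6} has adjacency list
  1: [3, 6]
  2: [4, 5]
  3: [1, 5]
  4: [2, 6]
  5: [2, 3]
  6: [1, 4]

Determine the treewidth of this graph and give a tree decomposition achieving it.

Treewidth 2.
Bags: B1 = {2, 3, 5}  B2 = {1, 2, 3}  B3 = {1, 2, 6}  B4 = {2, 4, 6}
Tree: B1–B2, B2–B3, B3–B4

Each bag holds 3 vertices, so the decomposition has width 2, which upper-bounds the treewidth. The edges 2–5–3–1–6–4–2 form a cycle, so G is not a tree and its treewidth is at least 2. Combining the bounds, tw(G) = 2.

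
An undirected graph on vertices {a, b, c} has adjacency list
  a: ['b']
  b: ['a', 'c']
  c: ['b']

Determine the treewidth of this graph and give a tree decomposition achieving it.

The largest bag has 2 vertices, giving width 1; this decomposition certifies tw(G) ≤ 1. Any graph with an edge has treewidth ≥ 1, and G has the edge c–b. Combining the bounds, tw(G) = 1.

Treewidth 1.
One such decomposition:
Bags: B1 = {b, c}  B2 = {a, b}
Tree: B1–B2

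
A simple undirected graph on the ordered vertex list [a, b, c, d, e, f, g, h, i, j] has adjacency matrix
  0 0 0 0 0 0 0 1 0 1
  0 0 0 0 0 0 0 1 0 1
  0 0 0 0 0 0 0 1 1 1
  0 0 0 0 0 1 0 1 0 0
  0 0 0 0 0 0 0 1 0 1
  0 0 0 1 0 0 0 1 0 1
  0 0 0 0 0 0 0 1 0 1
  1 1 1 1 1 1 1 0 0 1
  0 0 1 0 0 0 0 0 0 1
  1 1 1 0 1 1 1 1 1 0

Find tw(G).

A width-2 tree decomposition is:
Bags: B1 = {f, h, j}  B2 = {e, h, j}  B3 = {b, h, j}  B4 = {d, f, h}  B5 = {a, h, j}  B6 = {c, h, j}  B7 = {c, i, j}  B8 = {g, h, j}
Tree: B1–B2, B2–B3, B1–B4, B2–B5, B3–B6, B6–B7, B1–B8
Each bag holds 3 vertices, so the decomposition has width 2, which upper-bounds the treewidth. On the other hand G contains the 3-clique {d, f, h}. A clique must lie in a single bag of any decomposition, so no decomposition can have width below 2. Hence tw(G) = 2 exactly.

2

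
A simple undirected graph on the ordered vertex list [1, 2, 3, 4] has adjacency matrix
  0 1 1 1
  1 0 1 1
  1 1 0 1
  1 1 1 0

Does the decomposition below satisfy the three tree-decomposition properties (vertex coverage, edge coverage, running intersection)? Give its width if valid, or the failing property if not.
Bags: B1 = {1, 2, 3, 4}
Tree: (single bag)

Yes; width 3.

Every vertex of G appears in some bag (union = {1, 2, 3, 4}); every edge is covered by a bag; and for each vertex v the set of bags containing v is connected in the bag tree. The decomposition is therefore valid. The largest bag has 4 vertices, so the width is 3.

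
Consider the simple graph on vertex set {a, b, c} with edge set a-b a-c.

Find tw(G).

1

A width-1 tree decomposition is:
Bags: B1 = {a, b}  B2 = {a, c}
Tree: B1–B2
Each bag holds 2 vertices, so the decomposition has width 1, which upper-bounds the treewidth. Since G has at least one edge (e.g. a–b), it is not an edgeless graph, so tw(G) ≥ 1. The upper and lower bounds meet at 1, so that is the treewidth.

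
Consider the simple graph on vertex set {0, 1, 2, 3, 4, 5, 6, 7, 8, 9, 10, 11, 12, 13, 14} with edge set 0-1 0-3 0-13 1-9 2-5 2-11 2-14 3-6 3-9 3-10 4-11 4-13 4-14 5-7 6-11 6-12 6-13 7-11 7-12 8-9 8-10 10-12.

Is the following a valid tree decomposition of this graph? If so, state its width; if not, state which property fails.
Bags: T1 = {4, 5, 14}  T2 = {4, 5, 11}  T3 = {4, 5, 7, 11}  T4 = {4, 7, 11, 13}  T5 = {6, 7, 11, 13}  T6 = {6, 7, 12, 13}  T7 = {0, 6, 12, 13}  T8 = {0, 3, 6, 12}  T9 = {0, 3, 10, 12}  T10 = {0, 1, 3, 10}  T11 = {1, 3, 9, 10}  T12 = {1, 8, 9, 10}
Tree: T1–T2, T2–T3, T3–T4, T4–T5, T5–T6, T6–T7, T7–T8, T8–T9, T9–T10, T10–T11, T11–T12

A tree decomposition must satisfy three properties: every vertex lies in some bag; for every edge, both endpoints lie together in some bag; and for every vertex, the bags containing it form a connected subtree. Here vertex 2 appears in no bag, so the decomposition is invalid.

No — vertex 2 appears in no bag.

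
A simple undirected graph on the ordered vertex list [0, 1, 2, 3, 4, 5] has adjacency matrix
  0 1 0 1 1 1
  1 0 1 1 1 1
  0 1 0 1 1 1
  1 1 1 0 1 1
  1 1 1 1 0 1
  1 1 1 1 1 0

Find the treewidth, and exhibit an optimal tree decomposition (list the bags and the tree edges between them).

Treewidth 4.
Bags: B1 = {1, 2, 3, 4, 5}  B2 = {0, 1, 3, 4, 5}
Tree: B1–B2

Each bag holds 5 vertices, so the decomposition has width 4, which upper-bounds the treewidth. On the other hand G contains the 5-clique {0, 1, 3, 4, 5}. A clique must lie in a single bag of any decomposition, so no decomposition can have width below 4. Hence tw(G) = 4 exactly.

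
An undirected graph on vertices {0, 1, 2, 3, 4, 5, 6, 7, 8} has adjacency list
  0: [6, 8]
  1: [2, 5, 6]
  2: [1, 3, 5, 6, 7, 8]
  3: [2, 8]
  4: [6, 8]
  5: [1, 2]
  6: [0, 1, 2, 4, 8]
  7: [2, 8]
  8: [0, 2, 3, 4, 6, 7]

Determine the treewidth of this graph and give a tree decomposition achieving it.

Treewidth 2.
One such decomposition:
Bags: B1 = {2, 3, 8}  B2 = {2, 7, 8}  B3 = {2, 6, 8}  B4 = {4, 6, 8}  B5 = {0, 6, 8}  B6 = {1, 2, 6}  B7 = {1, 2, 5}
Tree: B1–B2, B1–B3, B3–B4, B3–B5, B3–B6, B6–B7

Each bag holds 3 vertices, so the decomposition has width 2, which upper-bounds the treewidth. Conversely, {0, 6, 8} is a clique of size 3, and the vertices of any clique must share a bag in every tree decomposition; so some bag has ≥ 3 vertices and tw(G) ≥ 2. Therefore the treewidth is 2.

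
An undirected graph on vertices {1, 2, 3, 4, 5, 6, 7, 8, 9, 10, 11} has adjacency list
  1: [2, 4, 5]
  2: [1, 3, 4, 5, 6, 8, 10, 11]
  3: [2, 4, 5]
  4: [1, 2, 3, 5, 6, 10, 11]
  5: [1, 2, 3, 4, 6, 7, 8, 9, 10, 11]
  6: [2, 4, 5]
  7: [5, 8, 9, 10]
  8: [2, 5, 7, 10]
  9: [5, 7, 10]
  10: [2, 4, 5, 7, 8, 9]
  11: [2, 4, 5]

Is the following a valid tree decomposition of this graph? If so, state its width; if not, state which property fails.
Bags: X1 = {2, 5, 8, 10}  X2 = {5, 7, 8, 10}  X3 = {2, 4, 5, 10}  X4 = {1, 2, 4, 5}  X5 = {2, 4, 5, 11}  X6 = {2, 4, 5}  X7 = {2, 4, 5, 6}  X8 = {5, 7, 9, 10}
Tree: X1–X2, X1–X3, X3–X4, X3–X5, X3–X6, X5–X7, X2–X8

A tree decomposition must satisfy three properties: every vertex lies in some bag; for every edge, both endpoints lie together in some bag; and for every vertex, the bags containing it form a connected subtree. Here vertex 3 appears in no bag, so the decomposition is invalid.

No — vertex 3 appears in no bag.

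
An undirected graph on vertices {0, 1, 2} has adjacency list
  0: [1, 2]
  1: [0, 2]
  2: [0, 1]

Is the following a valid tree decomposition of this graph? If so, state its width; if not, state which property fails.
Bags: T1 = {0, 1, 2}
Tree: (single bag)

Yes; width 2.

Every vertex of G appears in some bag (union = {0, 1, 2}); every edge is covered by a bag; and for each vertex v the set of bags containing v is connected in the bag tree. The decomposition is therefore valid. The largest bag has 3 vertices, so the width is 2.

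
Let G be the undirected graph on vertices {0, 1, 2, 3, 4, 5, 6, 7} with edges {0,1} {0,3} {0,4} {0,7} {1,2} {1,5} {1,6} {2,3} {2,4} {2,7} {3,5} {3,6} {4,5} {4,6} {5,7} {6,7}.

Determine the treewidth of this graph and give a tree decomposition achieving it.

The largest bag has 5 vertices, giving width 4; this decomposition certifies tw(G) ≤ 4. For the lower bound: the 5 vertex sets {3,6}, {0,7}, {2,4}, {5}, {1} are disjoint, each induces a connected subgraph, and every pair is joined by at least one edge of G. Contracting each set to a single vertex therefore yields K_{5} as a minor, and since treewidth is minor-monotone, tw(G) ≥ tw(K_{5}) = 4. Combining the bounds, tw(G) = 4.

Treewidth 4.
Bags: B1 = {0, 2, 3, 5, 6}  B2 = {0, 2, 5, 6, 7}  B3 = {0, 2, 4, 5, 6}  B4 = {0, 1, 2, 5, 6}
Tree: B1–B2, B2–B3, B3–B4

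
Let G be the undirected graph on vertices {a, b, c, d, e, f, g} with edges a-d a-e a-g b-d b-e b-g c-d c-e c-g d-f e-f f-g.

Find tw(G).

A width-3 tree decomposition is:
Bags: B1 = {a, d, e, g}  B2 = {d, e, f, g}  B3 = {c, d, e, g}  B4 = {b, d, e, g}
Tree: B1–B2, B2–B3, B3–B4
Every bag has size at most 4, so the width is 4 − 1 = 3 and tw(G) ≤ 3. For the lower bound: the 4 vertex sets {a,g}, {d,f}, {e}, {c} are disjoint, each induces a connected subgraph, and every pair is joined by at least one edge of G. Contracting each set to a single vertex therefore yields K_{4} as a minor, and since treewidth is minor-monotone, tw(G) ≥ tw(K_{4}) = 3. The upper and lower bounds meet at 3, so that is the treewidth.

3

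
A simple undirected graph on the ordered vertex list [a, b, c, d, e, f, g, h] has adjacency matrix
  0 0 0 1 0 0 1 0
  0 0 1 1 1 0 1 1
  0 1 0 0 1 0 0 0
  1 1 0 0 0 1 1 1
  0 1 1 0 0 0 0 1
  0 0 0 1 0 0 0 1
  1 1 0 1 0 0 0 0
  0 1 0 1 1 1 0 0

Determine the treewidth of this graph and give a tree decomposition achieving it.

Treewidth 2.
Bags: B1 = {b, d, g}  B2 = {b, d, h}  B3 = {a, d, g}  B4 = {b, e, h}  B5 = {d, f, h}  B6 = {b, c, e}
Tree: B1–B2, B1–B3, B2–B4, B2–B5, B4–B6

Each bag holds 3 vertices, so the decomposition has width 2, which upper-bounds the treewidth. Conversely, {a, d, g} is a clique of size 3, and the vertices of any clique must share a bag in every tree decomposition; so some bag has ≥ 3 vertices and tw(G) ≥ 2. Hence tw(G) = 2 exactly.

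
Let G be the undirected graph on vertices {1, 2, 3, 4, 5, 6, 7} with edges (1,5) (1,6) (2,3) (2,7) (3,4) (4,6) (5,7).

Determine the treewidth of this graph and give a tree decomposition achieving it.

Treewidth 2.
Bags: B1 = {1, 5, 6}  B2 = {5, 6, 7}  B3 = {2, 6, 7}  B4 = {2, 3, 6}  B5 = {3, 4, 6}
Tree: B1–B2, B2–B3, B3–B4, B4–B5

Each bag holds 3 vertices, so the decomposition has width 2, which upper-bounds the treewidth. Since 6–1–5–7–2–3–4–6 is a cycle in G, G is not acyclic. Forests are exactly the graphs of treewidth ≤ 1, so tw(G) ≥ 2. The upper and lower bounds meet at 2, so that is the treewidth.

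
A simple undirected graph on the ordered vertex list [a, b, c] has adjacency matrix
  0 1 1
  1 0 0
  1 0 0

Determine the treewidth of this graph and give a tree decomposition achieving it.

Treewidth 1.
One optimal decomposition is:
Bags: B1 = {a, b}  B2 = {a, c}
Tree: B1–B2

Each bag holds 2 vertices, so the decomposition has width 1, which upper-bounds the treewidth. Any graph with an edge has treewidth ≥ 1, and G has the edge a–b. Therefore the treewidth is 1.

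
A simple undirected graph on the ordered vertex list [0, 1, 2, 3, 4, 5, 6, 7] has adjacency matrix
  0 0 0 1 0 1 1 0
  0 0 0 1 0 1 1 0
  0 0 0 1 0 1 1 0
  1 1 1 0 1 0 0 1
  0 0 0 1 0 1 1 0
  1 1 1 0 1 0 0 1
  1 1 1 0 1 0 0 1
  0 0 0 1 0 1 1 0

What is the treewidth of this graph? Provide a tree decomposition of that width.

Treewidth 3.
One optimal decomposition is:
Bags: B1 = {0, 3, 5, 6}  B2 = {1, 3, 5, 6}  B3 = {3, 5, 6, 7}  B4 = {2, 3, 5, 6}  B5 = {3, 4, 5, 6}
Tree: B1–B2, B2–B3, B3–B4, B4–B5

The largest bag has 4 vertices, giving width 3; this decomposition certifies tw(G) ≤ 3. For the lower bound: the 4 vertex sets {0,3}, {1,5}, {6}, {7} are disjoint, each induces a connected subgraph, and every pair is joined by at least one edge of G. Contracting each set to a single vertex therefore yields K_{4} as a minor, and since treewidth is minor-monotone, tw(G) ≥ tw(K_{4}) = 3. Therefore the treewidth is 3.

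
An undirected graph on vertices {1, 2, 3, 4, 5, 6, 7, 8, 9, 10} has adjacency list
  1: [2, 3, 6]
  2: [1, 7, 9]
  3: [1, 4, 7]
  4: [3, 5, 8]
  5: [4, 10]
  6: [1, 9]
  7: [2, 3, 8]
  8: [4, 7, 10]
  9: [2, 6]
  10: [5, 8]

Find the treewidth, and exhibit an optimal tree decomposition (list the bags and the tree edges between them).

Treewidth 2.
Bags: B1 = {2, 6, 9}  B2 = {1, 2, 6}  B3 = {1, 2, 7}  B4 = {1, 3, 7}  B5 = {3, 7, 8}  B6 = {3, 4, 8}  B7 = {4, 8, 10}  B8 = {4, 5, 10}
Tree: B1–B2, B2–B3, B3–B4, B4–B5, B5–B6, B6–B7, B7–B8

Every bag has size at most 3, so the width is 3 − 1 = 2 and tw(G) ≤ 2. For the lower bound, G contains the cycle 9–6–1–2–9, so G is not a forest; only forests have treewidth ≤ 1, hence tw(G) ≥ 2. Combining the bounds, tw(G) = 2.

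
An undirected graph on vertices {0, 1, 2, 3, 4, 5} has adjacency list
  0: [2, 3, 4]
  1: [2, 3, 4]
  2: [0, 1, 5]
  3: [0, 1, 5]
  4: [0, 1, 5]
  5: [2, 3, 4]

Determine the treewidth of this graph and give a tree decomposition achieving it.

Treewidth 3.
Bags: B1 = {0, 1, 3, 5}  B2 = {0, 1, 4, 5}  B3 = {0, 1, 2, 5}
Tree: B1–B2, B2–B3

The largest bag has 4 vertices, giving width 3; this decomposition certifies tw(G) ≤ 3. For the lower bound: the 4 vertex sets {3,5}, {0,4}, {1}, {2} are disjoint, each induces a connected subgraph, and every pair is joined by at least one edge of G. Contracting each set to a single vertex therefore yields K_{4} as a minor, and since treewidth is minor-monotone, tw(G) ≥ tw(K_{4}) = 3. Combining the bounds, tw(G) = 3.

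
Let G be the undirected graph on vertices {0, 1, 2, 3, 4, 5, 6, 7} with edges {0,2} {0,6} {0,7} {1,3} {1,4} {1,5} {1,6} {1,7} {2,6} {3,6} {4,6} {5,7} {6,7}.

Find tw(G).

A width-2 tree decomposition is:
Bags: B1 = {0, 6, 7}  B2 = {1, 6, 7}  B3 = {1, 5, 7}  B4 = {0, 2, 6}  B5 = {1, 3, 6}  B6 = {1, 4, 6}
Tree: B1–B2, B2–B3, B1–B4, B2–B5, B5–B6
Each bag holds 3 vertices, so the decomposition has width 2, which upper-bounds the treewidth. Conversely, {1, 5, 7} is a clique of size 3, and the vertices of any clique must share a bag in every tree decomposition; so some bag has ≥ 3 vertices and tw(G) ≥ 2. Therefore the treewidth is 2.

2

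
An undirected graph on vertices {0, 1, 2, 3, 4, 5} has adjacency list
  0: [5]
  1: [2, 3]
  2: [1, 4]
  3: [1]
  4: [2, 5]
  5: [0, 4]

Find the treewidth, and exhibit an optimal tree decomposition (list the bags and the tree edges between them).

Treewidth 1.
One optimal decomposition is:
Bags: B1 = {0, 5}  B2 = {4, 5}  B3 = {2, 4}  B4 = {1, 2}  B5 = {1, 3}
Tree: B1–B2, B2–B3, B3–B4, B4–B5

Every bag has size at most 2, so the width is 2 − 1 = 1 and tw(G) ≤ 1. Any graph with an edge has treewidth ≥ 1, and G has the edge 0–5. Combining the bounds, tw(G) = 1.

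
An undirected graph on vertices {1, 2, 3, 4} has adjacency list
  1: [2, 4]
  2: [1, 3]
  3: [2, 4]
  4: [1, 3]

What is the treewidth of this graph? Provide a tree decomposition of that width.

Treewidth 2.
Bags: B1 = {2, 3, 4}  B2 = {1, 2, 4}
Tree: B1–B2

Each bag holds 3 vertices, so the decomposition has width 2, which upper-bounds the treewidth. The edges 2–3–4–1–2 form a cycle, so G is not a tree and its treewidth is at least 2. Hence tw(G) = 2 exactly.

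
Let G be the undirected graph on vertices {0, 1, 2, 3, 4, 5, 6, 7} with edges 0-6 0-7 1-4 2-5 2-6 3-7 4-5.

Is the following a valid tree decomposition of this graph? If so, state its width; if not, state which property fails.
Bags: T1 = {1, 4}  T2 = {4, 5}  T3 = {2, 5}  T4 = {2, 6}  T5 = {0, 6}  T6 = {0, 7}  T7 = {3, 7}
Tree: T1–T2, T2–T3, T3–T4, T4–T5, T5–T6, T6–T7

Vertex coverage: the bags together contain {0, 1, 2, 3, 4, 5, 6, 7}, the full vertex set. Edge coverage: each edge of G has both endpoints in at least one bag. Running intersection: for every vertex, the bags containing it form a connected subtree. All three properties hold, so this is a valid tree decomposition of width max|bag| − 1 = 1, and hence tw(G) ≤ 1.

Yes; width 1.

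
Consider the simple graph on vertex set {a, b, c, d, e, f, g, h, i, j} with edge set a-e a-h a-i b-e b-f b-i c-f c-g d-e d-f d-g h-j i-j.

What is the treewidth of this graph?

2

A width-2 tree decomposition is:
Bags: B1 = {a, h, j}  B2 = {a, i, j}  B3 = {a, e, i}  B4 = {b, e, i}  B5 = {b, d, e}  B6 = {b, d, f}  B7 = {d, f, g}  B8 = {c, f, g}
Tree: B1–B2, B2–B3, B3–B4, B4–B5, B5–B6, B6–B7, B7–B8
Each bag holds 3 vertices, so the decomposition has width 2, which upper-bounds the treewidth. The edges h–j–i–a–h form a cycle, so G is not a tree and its treewidth is at least 2. Hence tw(G) = 2 exactly.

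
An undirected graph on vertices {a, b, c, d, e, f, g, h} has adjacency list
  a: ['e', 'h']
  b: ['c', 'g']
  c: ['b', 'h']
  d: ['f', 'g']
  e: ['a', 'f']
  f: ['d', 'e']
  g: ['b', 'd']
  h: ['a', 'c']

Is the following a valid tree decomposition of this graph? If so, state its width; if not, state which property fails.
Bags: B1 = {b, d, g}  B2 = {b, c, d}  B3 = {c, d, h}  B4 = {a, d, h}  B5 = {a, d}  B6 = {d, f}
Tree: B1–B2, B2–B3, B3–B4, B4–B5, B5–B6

A tree decomposition must satisfy three properties: every vertex lies in some bag; for every edge, both endpoints lie together in some bag; and for every vertex, the bags containing it form a connected subtree. Here vertex e appears in no bag, so the decomposition is invalid.

No — vertex e appears in no bag.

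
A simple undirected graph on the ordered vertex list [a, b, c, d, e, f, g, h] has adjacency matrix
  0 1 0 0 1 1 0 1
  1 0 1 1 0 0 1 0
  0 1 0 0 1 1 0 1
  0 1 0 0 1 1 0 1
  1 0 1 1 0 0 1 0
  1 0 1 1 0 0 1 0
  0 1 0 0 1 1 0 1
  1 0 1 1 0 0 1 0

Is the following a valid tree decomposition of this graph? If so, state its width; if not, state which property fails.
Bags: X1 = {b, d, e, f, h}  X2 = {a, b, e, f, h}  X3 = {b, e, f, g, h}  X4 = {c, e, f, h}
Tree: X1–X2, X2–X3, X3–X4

No — edge (b,c) lies in no bag.

A tree decomposition must satisfy three properties: every vertex lies in some bag; for every edge, both endpoints lie together in some bag; and for every vertex, the bags containing it form a connected subtree. Here edge (b,c) lies in no bag, so the decomposition is invalid.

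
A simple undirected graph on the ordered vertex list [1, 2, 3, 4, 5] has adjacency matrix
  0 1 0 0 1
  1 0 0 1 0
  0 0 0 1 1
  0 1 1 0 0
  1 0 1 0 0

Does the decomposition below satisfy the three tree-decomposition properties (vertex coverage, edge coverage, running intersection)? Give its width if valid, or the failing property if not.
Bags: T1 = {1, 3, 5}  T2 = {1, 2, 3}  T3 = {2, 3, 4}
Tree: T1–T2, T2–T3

Every vertex of G appears in some bag (union = {1, 2, 3, 4, 5}); every edge is covered by a bag; and for each vertex v the set of bags containing v is connected in the bag tree. The decomposition is therefore valid. The largest bag has 3 vertices, so the width is 2.

Yes; width 2.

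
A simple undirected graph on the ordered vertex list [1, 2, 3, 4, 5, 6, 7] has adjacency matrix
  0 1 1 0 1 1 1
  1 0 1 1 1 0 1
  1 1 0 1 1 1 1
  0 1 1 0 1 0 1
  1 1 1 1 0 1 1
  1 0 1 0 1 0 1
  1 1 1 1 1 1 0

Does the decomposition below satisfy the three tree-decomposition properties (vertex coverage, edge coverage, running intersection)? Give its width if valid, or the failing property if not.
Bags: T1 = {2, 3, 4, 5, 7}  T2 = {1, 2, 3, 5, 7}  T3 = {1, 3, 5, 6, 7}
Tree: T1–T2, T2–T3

Yes; width 4.

Checking the three conditions: (i) the bags cover all of {1, 2, 3, 4, 5, 6, 7}; (ii) for each edge, some bag contains both endpoints; (iii) the bags containing any fixed vertex form a subtree. All hold, so the decomposition is valid with width 5 − 1 = 4.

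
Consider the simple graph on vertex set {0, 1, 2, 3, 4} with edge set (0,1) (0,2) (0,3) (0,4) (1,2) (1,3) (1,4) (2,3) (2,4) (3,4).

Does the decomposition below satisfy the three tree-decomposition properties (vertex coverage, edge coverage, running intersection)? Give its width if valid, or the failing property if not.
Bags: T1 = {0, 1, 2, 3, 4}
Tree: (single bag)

Vertex coverage: the bags together contain {0, 1, 2, 3, 4}, the full vertex set. Edge coverage: each edge of G has both endpoints in at least one bag. Running intersection: for every vertex, the bags containing it form a connected subtree. All three properties hold, so this is a valid tree decomposition of width max|bag| − 1 = 4, and hence tw(G) ≤ 4.

Yes; width 4.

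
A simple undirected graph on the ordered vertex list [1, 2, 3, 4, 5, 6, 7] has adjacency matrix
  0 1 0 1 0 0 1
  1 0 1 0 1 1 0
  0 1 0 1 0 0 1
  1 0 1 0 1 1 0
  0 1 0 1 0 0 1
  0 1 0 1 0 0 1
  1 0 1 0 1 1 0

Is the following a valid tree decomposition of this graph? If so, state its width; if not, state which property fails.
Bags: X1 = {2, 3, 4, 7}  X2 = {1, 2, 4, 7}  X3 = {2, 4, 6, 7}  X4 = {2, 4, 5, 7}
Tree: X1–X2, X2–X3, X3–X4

Vertex coverage: the bags together contain {1, 2, 3, 4, 5, 6, 7}, the full vertex set. Edge coverage: each edge of G has both endpoints in at least one bag. Running intersection: for every vertex, the bags containing it form a connected subtree. All three properties hold, so this is a valid tree decomposition of width max|bag| − 1 = 3, and hence tw(G) ≤ 3.

Yes; width 3.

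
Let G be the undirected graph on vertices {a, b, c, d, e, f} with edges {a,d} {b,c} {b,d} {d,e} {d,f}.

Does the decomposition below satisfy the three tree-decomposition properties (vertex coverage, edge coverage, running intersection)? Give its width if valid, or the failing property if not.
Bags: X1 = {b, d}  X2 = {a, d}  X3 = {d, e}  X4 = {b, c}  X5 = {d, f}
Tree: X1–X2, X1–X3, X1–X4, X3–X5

Yes; width 1.

Checking the three conditions: (i) the bags cover all of {a, b, c, d, e, f}; (ii) for each edge, some bag contains both endpoints; (iii) the bags containing any fixed vertex form a subtree. All hold, so the decomposition is valid with width 2 − 1 = 1.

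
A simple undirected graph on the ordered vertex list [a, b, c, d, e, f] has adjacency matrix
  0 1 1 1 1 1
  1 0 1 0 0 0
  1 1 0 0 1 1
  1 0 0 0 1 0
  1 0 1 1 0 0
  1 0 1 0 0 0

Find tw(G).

2

A width-2 tree decomposition is:
Bags: B1 = {a, c, e}  B2 = {a, c, f}  B3 = {a, d, e}  B4 = {a, b, c}
Tree: B1–B2, B1–B3, B2–B4
Each bag holds 3 vertices, so the decomposition has width 2, which upper-bounds the treewidth. On the other hand G contains the 3-clique {a, d, e}. A clique must lie in a single bag of any decomposition, so no decomposition can have width below 2. Hence tw(G) = 2 exactly.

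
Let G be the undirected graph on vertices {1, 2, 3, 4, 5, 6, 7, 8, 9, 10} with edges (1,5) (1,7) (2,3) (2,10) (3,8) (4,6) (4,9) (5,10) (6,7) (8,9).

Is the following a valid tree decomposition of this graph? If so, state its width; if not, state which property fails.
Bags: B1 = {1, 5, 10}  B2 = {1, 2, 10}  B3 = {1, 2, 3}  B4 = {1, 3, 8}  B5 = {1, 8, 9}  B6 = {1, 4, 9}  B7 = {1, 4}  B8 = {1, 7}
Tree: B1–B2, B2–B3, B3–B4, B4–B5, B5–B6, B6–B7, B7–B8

A tree decomposition must satisfy three properties: every vertex lies in some bag; for every edge, both endpoints lie together in some bag; and for every vertex, the bags containing it form a connected subtree. Here vertex 6 appears in no bag, so the decomposition is invalid.

No — vertex 6 appears in no bag.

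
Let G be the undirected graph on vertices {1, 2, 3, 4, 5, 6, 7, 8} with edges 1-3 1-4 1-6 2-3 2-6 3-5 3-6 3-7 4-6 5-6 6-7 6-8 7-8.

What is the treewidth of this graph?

A width-2 tree decomposition is:
Bags: B1 = {1, 3, 6}  B2 = {3, 6, 7}  B3 = {2, 3, 6}  B4 = {6, 7, 8}  B5 = {1, 4, 6}  B6 = {3, 5, 6}
Tree: B1–B2, B1–B3, B2–B4, B1–B5, B1–B6
Every bag has size at most 3, so the width is 3 − 1 = 2 and tw(G) ≤ 2. On the other hand G contains the 3-clique {6, 7, 8}. A clique must lie in a single bag of any decomposition, so no decomposition can have width below 2. Therefore the treewidth is 2.

2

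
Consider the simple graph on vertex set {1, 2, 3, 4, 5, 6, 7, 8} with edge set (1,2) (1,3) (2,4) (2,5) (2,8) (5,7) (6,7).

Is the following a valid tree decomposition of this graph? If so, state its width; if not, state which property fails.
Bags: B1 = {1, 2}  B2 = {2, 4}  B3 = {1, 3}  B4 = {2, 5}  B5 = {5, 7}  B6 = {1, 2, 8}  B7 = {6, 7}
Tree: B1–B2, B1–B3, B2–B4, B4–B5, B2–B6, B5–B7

A tree decomposition must satisfy three properties: every vertex lies in some bag; for every edge, both endpoints lie together in some bag; and for every vertex, the bags containing it form a connected subtree. Here bags containing vertex 1 are not connected in the tree, so the decomposition is invalid.

No — bags containing vertex 1 are not connected in the tree.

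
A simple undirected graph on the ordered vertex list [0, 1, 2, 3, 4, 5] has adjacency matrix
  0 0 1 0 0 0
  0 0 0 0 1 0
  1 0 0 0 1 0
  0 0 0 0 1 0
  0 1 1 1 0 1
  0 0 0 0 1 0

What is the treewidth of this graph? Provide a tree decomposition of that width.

Each bag holds 2 vertices, so the decomposition has width 1, which upper-bounds the treewidth. Any graph with an edge has treewidth ≥ 1, and G has the edge 3–4. Combining the bounds, tw(G) = 1.

Treewidth 1.
Bags: B1 = {3, 4}  B2 = {4, 5}  B3 = {2, 4}  B4 = {1, 4}  B5 = {0, 2}
Tree: B1–B2, B1–B3, B2–B4, B3–B5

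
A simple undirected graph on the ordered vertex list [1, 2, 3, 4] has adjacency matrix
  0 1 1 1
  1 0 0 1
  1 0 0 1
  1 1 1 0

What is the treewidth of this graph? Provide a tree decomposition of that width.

The largest bag has 3 vertices, giving width 2; this decomposition certifies tw(G) ≤ 2. For the lower bound, the 3 vertices {1, 2, 4} are pairwise adjacent, and any tree decomposition puts a clique entirely inside one bag — forcing width ≥ 2. Therefore the treewidth is 2.

Treewidth 2.
One such decomposition:
Bags: B1 = {1, 3, 4}  B2 = {1, 2, 4}
Tree: B1–B2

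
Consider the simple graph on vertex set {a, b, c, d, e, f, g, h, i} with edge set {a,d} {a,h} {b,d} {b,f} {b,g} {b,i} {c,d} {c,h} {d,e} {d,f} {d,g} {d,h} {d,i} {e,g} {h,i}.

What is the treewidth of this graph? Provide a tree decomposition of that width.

Every bag has size at most 3, so the width is 3 − 1 = 2 and tw(G) ≤ 2. Conversely, {b, d, f} is a clique of size 3, and the vertices of any clique must share a bag in every tree decomposition; so some bag has ≥ 3 vertices and tw(G) ≥ 2. Hence tw(G) = 2 exactly.

Treewidth 2.
One such decomposition:
Bags: B1 = {b, d, g}  B2 = {b, d, i}  B3 = {d, e, g}  B4 = {d, h, i}  B5 = {a, d, h}  B6 = {b, d, f}  B7 = {c, d, h}
Tree: B1–B2, B1–B3, B2–B4, B4–B5, B2–B6, B5–B7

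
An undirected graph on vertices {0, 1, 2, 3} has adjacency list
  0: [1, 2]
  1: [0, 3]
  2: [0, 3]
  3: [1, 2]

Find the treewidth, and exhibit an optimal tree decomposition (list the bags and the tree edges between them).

Treewidth 2.
Bags: B1 = {1, 2, 3}  B2 = {0, 1, 2}
Tree: B1–B2

The largest bag has 3 vertices, giving width 2; this decomposition certifies tw(G) ≤ 2. For the lower bound, G contains the cycle 2–3–1–0–2, so G is not a forest; only forests have treewidth ≤ 1, hence tw(G) ≥ 2. Combining the bounds, tw(G) = 2.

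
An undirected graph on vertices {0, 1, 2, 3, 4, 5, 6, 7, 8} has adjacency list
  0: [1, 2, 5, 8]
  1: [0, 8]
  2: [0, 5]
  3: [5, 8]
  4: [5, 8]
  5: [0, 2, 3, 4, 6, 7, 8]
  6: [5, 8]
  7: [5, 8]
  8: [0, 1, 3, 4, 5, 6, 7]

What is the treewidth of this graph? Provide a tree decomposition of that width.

Every bag has size at most 3, so the width is 3 − 1 = 2 and tw(G) ≤ 2. Conversely, {0, 1, 8} is a clique of size 3, and the vertices of any clique must share a bag in every tree decomposition; so some bag has ≥ 3 vertices and tw(G) ≥ 2. Therefore the treewidth is 2.

Treewidth 2.
One optimal decomposition is:
Bags: B1 = {4, 5, 8}  B2 = {5, 6, 8}  B3 = {0, 5, 8}  B4 = {5, 7, 8}  B5 = {3, 5, 8}  B6 = {0, 2, 5}  B7 = {0, 1, 8}
Tree: B1–B2, B1–B3, B2–B4, B3–B5, B3–B6, B3–B7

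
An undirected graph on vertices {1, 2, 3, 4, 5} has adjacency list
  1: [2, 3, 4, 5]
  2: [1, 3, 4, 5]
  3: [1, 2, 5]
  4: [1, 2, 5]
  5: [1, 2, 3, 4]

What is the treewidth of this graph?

3

A width-3 tree decomposition is:
Bags: B1 = {1, 2, 3, 5}  B2 = {1, 2, 4, 5}
Tree: B1–B2
Every bag has size at most 4, so the width is 4 − 1 = 3 and tw(G) ≤ 3. On the other hand G contains the 4-clique {1, 2, 3, 5}. A clique must lie in a single bag of any decomposition, so no decomposition can have width below 3. Combining the bounds, tw(G) = 3.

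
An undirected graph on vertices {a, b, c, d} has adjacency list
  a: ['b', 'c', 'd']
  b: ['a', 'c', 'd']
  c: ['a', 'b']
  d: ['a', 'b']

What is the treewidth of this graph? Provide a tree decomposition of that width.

Treewidth 2.
Bags: B1 = {a, b, c}  B2 = {a, b, d}
Tree: B1–B2

Each bag holds 3 vertices, so the decomposition has width 2, which upper-bounds the treewidth. Conversely, {a, b, d} is a clique of size 3, and the vertices of any clique must share a bag in every tree decomposition; so some bag has ≥ 3 vertices and tw(G) ≥ 2. Hence tw(G) = 2 exactly.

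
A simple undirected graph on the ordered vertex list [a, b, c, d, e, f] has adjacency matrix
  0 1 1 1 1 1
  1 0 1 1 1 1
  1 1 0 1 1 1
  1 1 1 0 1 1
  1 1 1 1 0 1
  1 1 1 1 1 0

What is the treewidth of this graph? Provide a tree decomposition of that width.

With just one bag of size 6, the width is 6 − 1 = 5, so tw(G) ≤ 5. Conversely, {a, b, c, d, e, f} is a clique of size 6, and the vertices of any clique must share a bag in every tree decomposition; so some bag has ≥ 6 vertices and tw(G) ≥ 5. Hence tw(G) = 5 exactly.

Treewidth 5.
One optimal decomposition is:
Bags: B1 = {a, b, c, d, e, f}
Tree: (single bag)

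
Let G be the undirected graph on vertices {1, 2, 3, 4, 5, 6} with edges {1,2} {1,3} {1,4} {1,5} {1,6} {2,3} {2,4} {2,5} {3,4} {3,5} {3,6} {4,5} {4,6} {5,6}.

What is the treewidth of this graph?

A width-4 tree decomposition is:
Bags: B1 = {1, 3, 4, 5, 6}  B2 = {1, 2, 3, 4, 5}
Tree: B1–B2
Each bag holds 5 vertices, so the decomposition has width 4, which upper-bounds the treewidth. Conversely, {1, 2, 3, 4, 5} is a clique of size 5, and the vertices of any clique must share a bag in every tree decomposition; so some bag has ≥ 5 vertices and tw(G) ≥ 4. The upper and lower bounds meet at 4, so that is the treewidth.

4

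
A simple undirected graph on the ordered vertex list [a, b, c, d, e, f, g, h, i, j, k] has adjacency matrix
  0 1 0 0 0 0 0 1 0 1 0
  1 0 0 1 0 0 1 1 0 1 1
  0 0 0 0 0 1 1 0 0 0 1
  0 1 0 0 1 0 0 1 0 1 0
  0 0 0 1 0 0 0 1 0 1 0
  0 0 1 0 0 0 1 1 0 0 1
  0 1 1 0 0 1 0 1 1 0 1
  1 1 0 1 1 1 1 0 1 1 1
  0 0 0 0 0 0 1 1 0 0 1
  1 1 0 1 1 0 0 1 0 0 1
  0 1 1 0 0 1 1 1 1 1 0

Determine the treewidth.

3

A width-3 tree decomposition is:
Bags: B1 = {b, g, h, k}  B2 = {b, h, j, k}  B3 = {b, d, h, j}  B4 = {f, g, h, k}  B5 = {g, h, i, k}  B6 = {c, f, g, k}  B7 = {a, b, h, j}  B8 = {d, e, h, j}
Tree: B1–B2, B2–B3, B1–B4, B4–B5, B4–B6, B3–B7, B3–B8
The largest bag has 4 vertices, giving width 3; this decomposition certifies tw(G) ≤ 3. On the other hand G contains the 4-clique {d, e, h, j}. A clique must lie in a single bag of any decomposition, so no decomposition can have width below 3. The upper and lower bounds meet at 3, so that is the treewidth.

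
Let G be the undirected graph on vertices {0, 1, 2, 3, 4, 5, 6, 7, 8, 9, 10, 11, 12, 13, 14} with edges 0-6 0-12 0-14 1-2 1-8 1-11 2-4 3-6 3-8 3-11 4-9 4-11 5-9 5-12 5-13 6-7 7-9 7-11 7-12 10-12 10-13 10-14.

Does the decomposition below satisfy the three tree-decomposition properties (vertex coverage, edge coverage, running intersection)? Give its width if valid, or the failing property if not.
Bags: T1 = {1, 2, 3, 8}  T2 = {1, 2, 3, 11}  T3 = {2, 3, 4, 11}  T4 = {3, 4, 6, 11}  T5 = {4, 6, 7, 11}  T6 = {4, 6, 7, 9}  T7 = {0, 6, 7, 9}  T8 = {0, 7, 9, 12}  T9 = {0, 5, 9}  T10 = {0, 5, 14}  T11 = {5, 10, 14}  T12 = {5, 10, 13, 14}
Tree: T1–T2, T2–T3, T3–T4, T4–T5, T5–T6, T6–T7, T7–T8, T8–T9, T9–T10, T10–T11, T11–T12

A tree decomposition must satisfy three properties: every vertex lies in some bag; for every edge, both endpoints lie together in some bag; and for every vertex, the bags containing it form a connected subtree. Here edge (12,5) lies in no bag, so the decomposition is invalid.

No — edge (12,5) lies in no bag.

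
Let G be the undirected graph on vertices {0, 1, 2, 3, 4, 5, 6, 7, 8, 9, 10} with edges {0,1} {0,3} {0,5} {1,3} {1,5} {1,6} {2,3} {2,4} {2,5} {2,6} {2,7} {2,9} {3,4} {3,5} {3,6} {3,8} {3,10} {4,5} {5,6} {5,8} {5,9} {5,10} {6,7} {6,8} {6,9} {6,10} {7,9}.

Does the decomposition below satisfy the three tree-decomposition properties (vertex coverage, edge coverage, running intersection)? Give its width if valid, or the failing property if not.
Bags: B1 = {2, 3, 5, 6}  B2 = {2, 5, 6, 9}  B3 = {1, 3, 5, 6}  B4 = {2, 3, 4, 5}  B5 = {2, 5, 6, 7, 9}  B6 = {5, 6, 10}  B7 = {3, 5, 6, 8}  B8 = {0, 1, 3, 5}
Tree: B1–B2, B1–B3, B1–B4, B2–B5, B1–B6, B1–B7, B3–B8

No — edge (3,10) lies in no bag.

A tree decomposition must satisfy three properties: every vertex lies in some bag; for every edge, both endpoints lie together in some bag; and for every vertex, the bags containing it form a connected subtree. Here edge (3,10) lies in no bag, so the decomposition is invalid.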